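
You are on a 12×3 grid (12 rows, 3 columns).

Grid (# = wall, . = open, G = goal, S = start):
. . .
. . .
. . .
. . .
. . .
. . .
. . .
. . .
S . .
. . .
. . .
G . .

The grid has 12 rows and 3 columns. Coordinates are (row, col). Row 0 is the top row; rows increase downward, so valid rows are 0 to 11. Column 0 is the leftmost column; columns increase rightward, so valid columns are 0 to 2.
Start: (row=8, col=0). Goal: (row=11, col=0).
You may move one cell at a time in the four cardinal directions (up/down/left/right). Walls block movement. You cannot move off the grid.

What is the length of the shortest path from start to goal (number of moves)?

Answer: Shortest path length: 3

Derivation:
BFS from (row=8, col=0) until reaching (row=11, col=0):
  Distance 0: (row=8, col=0)
  Distance 1: (row=7, col=0), (row=8, col=1), (row=9, col=0)
  Distance 2: (row=6, col=0), (row=7, col=1), (row=8, col=2), (row=9, col=1), (row=10, col=0)
  Distance 3: (row=5, col=0), (row=6, col=1), (row=7, col=2), (row=9, col=2), (row=10, col=1), (row=11, col=0)  <- goal reached here
One shortest path (3 moves): (row=8, col=0) -> (row=9, col=0) -> (row=10, col=0) -> (row=11, col=0)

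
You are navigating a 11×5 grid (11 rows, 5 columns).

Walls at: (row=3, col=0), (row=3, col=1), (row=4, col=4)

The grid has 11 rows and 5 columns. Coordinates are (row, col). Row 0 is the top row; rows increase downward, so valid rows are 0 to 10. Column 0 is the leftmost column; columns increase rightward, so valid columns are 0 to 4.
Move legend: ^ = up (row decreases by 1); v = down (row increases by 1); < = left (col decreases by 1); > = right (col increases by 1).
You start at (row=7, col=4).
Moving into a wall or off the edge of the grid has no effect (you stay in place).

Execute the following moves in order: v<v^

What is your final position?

Start: (row=7, col=4)
  v (down): (row=7, col=4) -> (row=8, col=4)
  < (left): (row=8, col=4) -> (row=8, col=3)
  v (down): (row=8, col=3) -> (row=9, col=3)
  ^ (up): (row=9, col=3) -> (row=8, col=3)
Final: (row=8, col=3)

Answer: Final position: (row=8, col=3)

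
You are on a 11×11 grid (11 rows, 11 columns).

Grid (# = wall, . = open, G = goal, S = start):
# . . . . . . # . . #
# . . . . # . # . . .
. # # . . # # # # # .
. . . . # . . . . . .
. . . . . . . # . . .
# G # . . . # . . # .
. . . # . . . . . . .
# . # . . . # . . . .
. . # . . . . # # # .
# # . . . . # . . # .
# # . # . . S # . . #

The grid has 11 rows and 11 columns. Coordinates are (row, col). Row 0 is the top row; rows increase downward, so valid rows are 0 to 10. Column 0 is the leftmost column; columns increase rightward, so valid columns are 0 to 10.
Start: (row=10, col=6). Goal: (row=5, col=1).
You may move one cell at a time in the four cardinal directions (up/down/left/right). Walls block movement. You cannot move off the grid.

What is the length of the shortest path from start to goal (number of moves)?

BFS from (row=10, col=6) until reaching (row=5, col=1):
  Distance 0: (row=10, col=6)
  Distance 1: (row=10, col=5)
  Distance 2: (row=9, col=5), (row=10, col=4)
  Distance 3: (row=8, col=5), (row=9, col=4)
  Distance 4: (row=7, col=5), (row=8, col=4), (row=8, col=6), (row=9, col=3)
  Distance 5: (row=6, col=5), (row=7, col=4), (row=8, col=3), (row=9, col=2)
  Distance 6: (row=5, col=5), (row=6, col=4), (row=6, col=6), (row=7, col=3), (row=10, col=2)
  Distance 7: (row=4, col=5), (row=5, col=4), (row=6, col=7)
  Distance 8: (row=3, col=5), (row=4, col=4), (row=4, col=6), (row=5, col=3), (row=5, col=7), (row=6, col=8), (row=7, col=7)
  Distance 9: (row=3, col=6), (row=4, col=3), (row=5, col=8), (row=6, col=9), (row=7, col=8)
  Distance 10: (row=3, col=3), (row=3, col=7), (row=4, col=2), (row=4, col=8), (row=6, col=10), (row=7, col=9)
  Distance 11: (row=2, col=3), (row=3, col=2), (row=3, col=8), (row=4, col=1), (row=4, col=9), (row=5, col=10), (row=7, col=10)
  Distance 12: (row=1, col=3), (row=2, col=4), (row=3, col=1), (row=3, col=9), (row=4, col=0), (row=4, col=10), (row=5, col=1), (row=8, col=10)  <- goal reached here
One shortest path (12 moves): (row=10, col=6) -> (row=10, col=5) -> (row=10, col=4) -> (row=9, col=4) -> (row=8, col=4) -> (row=7, col=4) -> (row=6, col=4) -> (row=5, col=4) -> (row=5, col=3) -> (row=4, col=3) -> (row=4, col=2) -> (row=4, col=1) -> (row=5, col=1)

Answer: Shortest path length: 12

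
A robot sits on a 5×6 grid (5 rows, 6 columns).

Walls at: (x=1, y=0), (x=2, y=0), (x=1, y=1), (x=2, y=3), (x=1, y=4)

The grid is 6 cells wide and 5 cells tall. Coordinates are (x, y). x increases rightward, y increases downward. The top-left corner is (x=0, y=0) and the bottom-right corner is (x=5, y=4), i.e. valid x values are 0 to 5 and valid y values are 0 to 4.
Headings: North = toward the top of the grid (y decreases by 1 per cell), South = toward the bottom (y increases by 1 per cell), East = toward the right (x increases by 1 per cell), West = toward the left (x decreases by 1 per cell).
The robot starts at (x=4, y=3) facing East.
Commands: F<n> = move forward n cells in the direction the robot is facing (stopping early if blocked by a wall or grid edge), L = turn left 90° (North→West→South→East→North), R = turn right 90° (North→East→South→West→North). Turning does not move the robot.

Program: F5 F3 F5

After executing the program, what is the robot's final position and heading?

Start: (x=4, y=3), facing East
  F5: move forward 1/5 (blocked), now at (x=5, y=3)
  F3: move forward 0/3 (blocked), now at (x=5, y=3)
  F5: move forward 0/5 (blocked), now at (x=5, y=3)
Final: (x=5, y=3), facing East

Answer: Final position: (x=5, y=3), facing East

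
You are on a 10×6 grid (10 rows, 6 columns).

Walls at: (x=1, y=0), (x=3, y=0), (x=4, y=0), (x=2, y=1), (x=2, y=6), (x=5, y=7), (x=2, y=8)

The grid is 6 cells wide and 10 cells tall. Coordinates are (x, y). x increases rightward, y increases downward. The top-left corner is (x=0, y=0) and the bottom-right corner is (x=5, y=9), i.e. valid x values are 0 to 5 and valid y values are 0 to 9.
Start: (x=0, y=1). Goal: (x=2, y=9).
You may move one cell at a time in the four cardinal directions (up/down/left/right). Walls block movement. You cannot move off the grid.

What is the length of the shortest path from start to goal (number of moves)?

Answer: Shortest path length: 10

Derivation:
BFS from (x=0, y=1) until reaching (x=2, y=9):
  Distance 0: (x=0, y=1)
  Distance 1: (x=0, y=0), (x=1, y=1), (x=0, y=2)
  Distance 2: (x=1, y=2), (x=0, y=3)
  Distance 3: (x=2, y=2), (x=1, y=3), (x=0, y=4)
  Distance 4: (x=3, y=2), (x=2, y=3), (x=1, y=4), (x=0, y=5)
  Distance 5: (x=3, y=1), (x=4, y=2), (x=3, y=3), (x=2, y=4), (x=1, y=5), (x=0, y=6)
  Distance 6: (x=4, y=1), (x=5, y=2), (x=4, y=3), (x=3, y=4), (x=2, y=5), (x=1, y=6), (x=0, y=7)
  Distance 7: (x=5, y=1), (x=5, y=3), (x=4, y=4), (x=3, y=5), (x=1, y=7), (x=0, y=8)
  Distance 8: (x=5, y=0), (x=5, y=4), (x=4, y=5), (x=3, y=6), (x=2, y=7), (x=1, y=8), (x=0, y=9)
  Distance 9: (x=5, y=5), (x=4, y=6), (x=3, y=7), (x=1, y=9)
  Distance 10: (x=5, y=6), (x=4, y=7), (x=3, y=8), (x=2, y=9)  <- goal reached here
One shortest path (10 moves): (x=0, y=1) -> (x=1, y=1) -> (x=1, y=2) -> (x=1, y=3) -> (x=1, y=4) -> (x=1, y=5) -> (x=1, y=6) -> (x=1, y=7) -> (x=1, y=8) -> (x=1, y=9) -> (x=2, y=9)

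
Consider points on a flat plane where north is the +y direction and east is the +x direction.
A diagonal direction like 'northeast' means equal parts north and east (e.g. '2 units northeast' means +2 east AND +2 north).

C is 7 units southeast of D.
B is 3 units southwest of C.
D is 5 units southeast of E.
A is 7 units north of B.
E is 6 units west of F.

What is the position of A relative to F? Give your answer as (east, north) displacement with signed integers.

Answer: A is at (east=3, north=-8) relative to F.

Derivation:
Place F at the origin (east=0, north=0).
  E is 6 units west of F: delta (east=-6, north=+0); E at (east=-6, north=0).
  D is 5 units southeast of E: delta (east=+5, north=-5); D at (east=-1, north=-5).
  C is 7 units southeast of D: delta (east=+7, north=-7); C at (east=6, north=-12).
  B is 3 units southwest of C: delta (east=-3, north=-3); B at (east=3, north=-15).
  A is 7 units north of B: delta (east=+0, north=+7); A at (east=3, north=-8).
Therefore A relative to F: (east=3, north=-8).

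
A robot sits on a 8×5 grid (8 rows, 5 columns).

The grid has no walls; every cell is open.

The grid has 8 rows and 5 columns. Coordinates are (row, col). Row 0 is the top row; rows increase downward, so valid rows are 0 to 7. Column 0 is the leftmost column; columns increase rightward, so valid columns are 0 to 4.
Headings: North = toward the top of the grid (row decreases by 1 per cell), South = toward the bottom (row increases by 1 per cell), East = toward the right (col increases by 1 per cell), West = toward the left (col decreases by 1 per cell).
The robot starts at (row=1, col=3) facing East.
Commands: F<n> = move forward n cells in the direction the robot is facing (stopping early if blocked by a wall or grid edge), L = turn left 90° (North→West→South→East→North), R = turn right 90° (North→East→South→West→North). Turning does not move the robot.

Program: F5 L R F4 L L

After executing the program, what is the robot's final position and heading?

Answer: Final position: (row=1, col=4), facing West

Derivation:
Start: (row=1, col=3), facing East
  F5: move forward 1/5 (blocked), now at (row=1, col=4)
  L: turn left, now facing North
  R: turn right, now facing East
  F4: move forward 0/4 (blocked), now at (row=1, col=4)
  L: turn left, now facing North
  L: turn left, now facing West
Final: (row=1, col=4), facing West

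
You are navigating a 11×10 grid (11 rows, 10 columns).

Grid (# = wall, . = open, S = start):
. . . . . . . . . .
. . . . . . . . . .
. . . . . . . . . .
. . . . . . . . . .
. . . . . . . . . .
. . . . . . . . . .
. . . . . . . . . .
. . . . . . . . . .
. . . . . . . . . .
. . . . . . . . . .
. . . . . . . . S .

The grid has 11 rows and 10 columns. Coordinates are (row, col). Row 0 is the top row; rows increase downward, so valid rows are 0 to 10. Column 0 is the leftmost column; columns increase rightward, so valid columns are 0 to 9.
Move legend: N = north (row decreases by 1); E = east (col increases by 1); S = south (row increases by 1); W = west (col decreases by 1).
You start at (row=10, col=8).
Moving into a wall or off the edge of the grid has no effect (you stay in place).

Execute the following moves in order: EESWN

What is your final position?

Answer: Final position: (row=9, col=8)

Derivation:
Start: (row=10, col=8)
  E (east): (row=10, col=8) -> (row=10, col=9)
  E (east): blocked, stay at (row=10, col=9)
  S (south): blocked, stay at (row=10, col=9)
  W (west): (row=10, col=9) -> (row=10, col=8)
  N (north): (row=10, col=8) -> (row=9, col=8)
Final: (row=9, col=8)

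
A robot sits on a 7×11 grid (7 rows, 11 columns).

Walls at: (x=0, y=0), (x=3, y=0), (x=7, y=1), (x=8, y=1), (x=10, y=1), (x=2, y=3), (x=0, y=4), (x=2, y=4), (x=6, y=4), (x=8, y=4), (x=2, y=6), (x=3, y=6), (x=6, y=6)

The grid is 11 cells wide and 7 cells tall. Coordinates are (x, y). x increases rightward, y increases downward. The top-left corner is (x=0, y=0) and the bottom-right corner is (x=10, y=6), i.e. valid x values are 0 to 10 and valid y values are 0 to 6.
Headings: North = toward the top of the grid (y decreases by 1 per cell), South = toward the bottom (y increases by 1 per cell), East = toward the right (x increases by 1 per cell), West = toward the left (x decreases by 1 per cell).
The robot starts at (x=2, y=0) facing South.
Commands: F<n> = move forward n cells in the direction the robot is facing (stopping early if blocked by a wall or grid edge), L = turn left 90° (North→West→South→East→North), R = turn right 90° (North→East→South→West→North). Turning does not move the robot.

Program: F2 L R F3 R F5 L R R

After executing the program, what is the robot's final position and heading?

Answer: Final position: (x=0, y=2), facing North

Derivation:
Start: (x=2, y=0), facing South
  F2: move forward 2, now at (x=2, y=2)
  L: turn left, now facing East
  R: turn right, now facing South
  F3: move forward 0/3 (blocked), now at (x=2, y=2)
  R: turn right, now facing West
  F5: move forward 2/5 (blocked), now at (x=0, y=2)
  L: turn left, now facing South
  R: turn right, now facing West
  R: turn right, now facing North
Final: (x=0, y=2), facing North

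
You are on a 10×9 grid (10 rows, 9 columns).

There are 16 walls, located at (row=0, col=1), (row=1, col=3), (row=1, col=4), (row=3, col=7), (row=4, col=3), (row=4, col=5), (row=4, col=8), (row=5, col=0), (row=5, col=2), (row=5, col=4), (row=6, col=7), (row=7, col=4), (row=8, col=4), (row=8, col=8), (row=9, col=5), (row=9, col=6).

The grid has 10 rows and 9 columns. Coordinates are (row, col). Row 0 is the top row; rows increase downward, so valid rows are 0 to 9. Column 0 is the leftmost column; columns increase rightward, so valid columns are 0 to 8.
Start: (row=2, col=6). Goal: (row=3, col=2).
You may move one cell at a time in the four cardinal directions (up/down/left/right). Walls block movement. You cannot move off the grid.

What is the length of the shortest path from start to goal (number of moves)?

Answer: Shortest path length: 5

Derivation:
BFS from (row=2, col=6) until reaching (row=3, col=2):
  Distance 0: (row=2, col=6)
  Distance 1: (row=1, col=6), (row=2, col=5), (row=2, col=7), (row=3, col=6)
  Distance 2: (row=0, col=6), (row=1, col=5), (row=1, col=7), (row=2, col=4), (row=2, col=8), (row=3, col=5), (row=4, col=6)
  Distance 3: (row=0, col=5), (row=0, col=7), (row=1, col=8), (row=2, col=3), (row=3, col=4), (row=3, col=8), (row=4, col=7), (row=5, col=6)
  Distance 4: (row=0, col=4), (row=0, col=8), (row=2, col=2), (row=3, col=3), (row=4, col=4), (row=5, col=5), (row=5, col=7), (row=6, col=6)
  Distance 5: (row=0, col=3), (row=1, col=2), (row=2, col=1), (row=3, col=2), (row=5, col=8), (row=6, col=5), (row=7, col=6)  <- goal reached here
One shortest path (5 moves): (row=2, col=6) -> (row=2, col=5) -> (row=2, col=4) -> (row=2, col=3) -> (row=2, col=2) -> (row=3, col=2)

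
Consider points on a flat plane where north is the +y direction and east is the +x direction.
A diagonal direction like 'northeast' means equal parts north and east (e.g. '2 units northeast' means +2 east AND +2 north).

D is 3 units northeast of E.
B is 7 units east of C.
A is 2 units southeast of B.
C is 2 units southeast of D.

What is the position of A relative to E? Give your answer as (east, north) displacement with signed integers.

Place E at the origin (east=0, north=0).
  D is 3 units northeast of E: delta (east=+3, north=+3); D at (east=3, north=3).
  C is 2 units southeast of D: delta (east=+2, north=-2); C at (east=5, north=1).
  B is 7 units east of C: delta (east=+7, north=+0); B at (east=12, north=1).
  A is 2 units southeast of B: delta (east=+2, north=-2); A at (east=14, north=-1).
Therefore A relative to E: (east=14, north=-1).

Answer: A is at (east=14, north=-1) relative to E.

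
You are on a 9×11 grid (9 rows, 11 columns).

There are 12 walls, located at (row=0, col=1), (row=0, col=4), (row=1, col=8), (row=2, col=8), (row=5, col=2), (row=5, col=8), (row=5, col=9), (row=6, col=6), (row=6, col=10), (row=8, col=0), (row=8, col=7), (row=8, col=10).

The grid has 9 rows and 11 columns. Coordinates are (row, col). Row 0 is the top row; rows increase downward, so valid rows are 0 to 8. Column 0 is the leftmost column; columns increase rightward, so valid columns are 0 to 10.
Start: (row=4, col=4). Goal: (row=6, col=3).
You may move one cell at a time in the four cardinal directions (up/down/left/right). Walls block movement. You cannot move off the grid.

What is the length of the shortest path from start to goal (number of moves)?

BFS from (row=4, col=4) until reaching (row=6, col=3):
  Distance 0: (row=4, col=4)
  Distance 1: (row=3, col=4), (row=4, col=3), (row=4, col=5), (row=5, col=4)
  Distance 2: (row=2, col=4), (row=3, col=3), (row=3, col=5), (row=4, col=2), (row=4, col=6), (row=5, col=3), (row=5, col=5), (row=6, col=4)
  Distance 3: (row=1, col=4), (row=2, col=3), (row=2, col=5), (row=3, col=2), (row=3, col=6), (row=4, col=1), (row=4, col=7), (row=5, col=6), (row=6, col=3), (row=6, col=5), (row=7, col=4)  <- goal reached here
One shortest path (3 moves): (row=4, col=4) -> (row=4, col=3) -> (row=5, col=3) -> (row=6, col=3)

Answer: Shortest path length: 3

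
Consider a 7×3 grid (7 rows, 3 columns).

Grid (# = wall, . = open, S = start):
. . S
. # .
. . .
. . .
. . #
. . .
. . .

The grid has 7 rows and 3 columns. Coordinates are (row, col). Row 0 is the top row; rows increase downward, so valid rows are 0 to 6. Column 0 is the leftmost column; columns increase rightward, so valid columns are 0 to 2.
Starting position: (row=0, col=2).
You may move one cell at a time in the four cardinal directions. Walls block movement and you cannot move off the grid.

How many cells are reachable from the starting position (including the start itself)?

BFS flood-fill from (row=0, col=2):
  Distance 0: (row=0, col=2)
  Distance 1: (row=0, col=1), (row=1, col=2)
  Distance 2: (row=0, col=0), (row=2, col=2)
  Distance 3: (row=1, col=0), (row=2, col=1), (row=3, col=2)
  Distance 4: (row=2, col=0), (row=3, col=1)
  Distance 5: (row=3, col=0), (row=4, col=1)
  Distance 6: (row=4, col=0), (row=5, col=1)
  Distance 7: (row=5, col=0), (row=5, col=2), (row=6, col=1)
  Distance 8: (row=6, col=0), (row=6, col=2)
Total reachable: 19 (grid has 19 open cells total)

Answer: Reachable cells: 19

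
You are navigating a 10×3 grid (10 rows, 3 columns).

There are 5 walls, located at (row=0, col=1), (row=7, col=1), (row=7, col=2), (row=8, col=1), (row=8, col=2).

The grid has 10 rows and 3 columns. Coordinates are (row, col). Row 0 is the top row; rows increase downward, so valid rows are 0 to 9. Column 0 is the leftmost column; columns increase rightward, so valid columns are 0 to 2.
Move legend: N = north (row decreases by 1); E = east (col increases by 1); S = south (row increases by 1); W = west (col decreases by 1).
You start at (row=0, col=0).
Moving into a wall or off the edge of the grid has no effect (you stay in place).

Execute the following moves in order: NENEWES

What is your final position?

Answer: Final position: (row=1, col=0)

Derivation:
Start: (row=0, col=0)
  N (north): blocked, stay at (row=0, col=0)
  E (east): blocked, stay at (row=0, col=0)
  N (north): blocked, stay at (row=0, col=0)
  E (east): blocked, stay at (row=0, col=0)
  W (west): blocked, stay at (row=0, col=0)
  E (east): blocked, stay at (row=0, col=0)
  S (south): (row=0, col=0) -> (row=1, col=0)
Final: (row=1, col=0)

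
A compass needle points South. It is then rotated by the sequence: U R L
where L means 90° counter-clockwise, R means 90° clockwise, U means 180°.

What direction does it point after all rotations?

Answer: Final heading: North

Derivation:
Start: South
  U (U-turn (180°)) -> North
  R (right (90° clockwise)) -> East
  L (left (90° counter-clockwise)) -> North
Final: North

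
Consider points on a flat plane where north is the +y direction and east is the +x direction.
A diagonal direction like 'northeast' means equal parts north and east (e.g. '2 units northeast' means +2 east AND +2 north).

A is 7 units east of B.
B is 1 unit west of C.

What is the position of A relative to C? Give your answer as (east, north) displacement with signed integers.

Answer: A is at (east=6, north=0) relative to C.

Derivation:
Place C at the origin (east=0, north=0).
  B is 1 unit west of C: delta (east=-1, north=+0); B at (east=-1, north=0).
  A is 7 units east of B: delta (east=+7, north=+0); A at (east=6, north=0).
Therefore A relative to C: (east=6, north=0).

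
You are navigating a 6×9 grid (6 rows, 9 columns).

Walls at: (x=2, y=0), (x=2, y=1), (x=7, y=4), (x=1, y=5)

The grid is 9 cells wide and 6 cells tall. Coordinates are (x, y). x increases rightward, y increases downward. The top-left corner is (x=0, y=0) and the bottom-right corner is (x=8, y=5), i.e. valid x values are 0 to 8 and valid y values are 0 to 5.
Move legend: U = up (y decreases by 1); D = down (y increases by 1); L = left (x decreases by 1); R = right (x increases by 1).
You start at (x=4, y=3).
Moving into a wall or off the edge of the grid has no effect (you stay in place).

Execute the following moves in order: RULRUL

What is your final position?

Start: (x=4, y=3)
  R (right): (x=4, y=3) -> (x=5, y=3)
  U (up): (x=5, y=3) -> (x=5, y=2)
  L (left): (x=5, y=2) -> (x=4, y=2)
  R (right): (x=4, y=2) -> (x=5, y=2)
  U (up): (x=5, y=2) -> (x=5, y=1)
  L (left): (x=5, y=1) -> (x=4, y=1)
Final: (x=4, y=1)

Answer: Final position: (x=4, y=1)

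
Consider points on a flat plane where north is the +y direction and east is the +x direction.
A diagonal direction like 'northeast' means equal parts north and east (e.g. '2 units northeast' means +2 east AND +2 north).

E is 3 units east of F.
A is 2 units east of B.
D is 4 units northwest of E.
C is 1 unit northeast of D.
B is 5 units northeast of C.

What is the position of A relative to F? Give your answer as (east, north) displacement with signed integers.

Place F at the origin (east=0, north=0).
  E is 3 units east of F: delta (east=+3, north=+0); E at (east=3, north=0).
  D is 4 units northwest of E: delta (east=-4, north=+4); D at (east=-1, north=4).
  C is 1 unit northeast of D: delta (east=+1, north=+1); C at (east=0, north=5).
  B is 5 units northeast of C: delta (east=+5, north=+5); B at (east=5, north=10).
  A is 2 units east of B: delta (east=+2, north=+0); A at (east=7, north=10).
Therefore A relative to F: (east=7, north=10).

Answer: A is at (east=7, north=10) relative to F.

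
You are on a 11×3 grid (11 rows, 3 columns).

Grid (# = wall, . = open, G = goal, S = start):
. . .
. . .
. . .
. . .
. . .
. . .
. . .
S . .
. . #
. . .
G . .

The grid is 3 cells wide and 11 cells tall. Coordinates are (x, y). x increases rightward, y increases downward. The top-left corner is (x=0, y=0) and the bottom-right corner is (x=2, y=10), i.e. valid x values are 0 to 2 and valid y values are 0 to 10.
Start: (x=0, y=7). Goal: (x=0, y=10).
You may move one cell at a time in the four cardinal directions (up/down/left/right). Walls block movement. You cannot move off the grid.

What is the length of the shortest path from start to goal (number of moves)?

BFS from (x=0, y=7) until reaching (x=0, y=10):
  Distance 0: (x=0, y=7)
  Distance 1: (x=0, y=6), (x=1, y=7), (x=0, y=8)
  Distance 2: (x=0, y=5), (x=1, y=6), (x=2, y=7), (x=1, y=8), (x=0, y=9)
  Distance 3: (x=0, y=4), (x=1, y=5), (x=2, y=6), (x=1, y=9), (x=0, y=10)  <- goal reached here
One shortest path (3 moves): (x=0, y=7) -> (x=0, y=8) -> (x=0, y=9) -> (x=0, y=10)

Answer: Shortest path length: 3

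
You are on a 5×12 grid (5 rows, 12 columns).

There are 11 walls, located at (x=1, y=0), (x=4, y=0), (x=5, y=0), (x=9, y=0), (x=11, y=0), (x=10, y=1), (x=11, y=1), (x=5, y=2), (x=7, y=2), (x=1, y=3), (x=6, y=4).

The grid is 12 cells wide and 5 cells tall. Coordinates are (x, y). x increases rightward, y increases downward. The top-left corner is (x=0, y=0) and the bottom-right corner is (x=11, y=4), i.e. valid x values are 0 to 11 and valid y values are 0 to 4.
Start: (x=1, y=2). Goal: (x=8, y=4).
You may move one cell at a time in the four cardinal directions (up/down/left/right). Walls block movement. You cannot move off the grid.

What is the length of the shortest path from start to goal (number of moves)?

Answer: Shortest path length: 9

Derivation:
BFS from (x=1, y=2) until reaching (x=8, y=4):
  Distance 0: (x=1, y=2)
  Distance 1: (x=1, y=1), (x=0, y=2), (x=2, y=2)
  Distance 2: (x=0, y=1), (x=2, y=1), (x=3, y=2), (x=0, y=3), (x=2, y=3)
  Distance 3: (x=0, y=0), (x=2, y=0), (x=3, y=1), (x=4, y=2), (x=3, y=3), (x=0, y=4), (x=2, y=4)
  Distance 4: (x=3, y=0), (x=4, y=1), (x=4, y=3), (x=1, y=4), (x=3, y=4)
  Distance 5: (x=5, y=1), (x=5, y=3), (x=4, y=4)
  Distance 6: (x=6, y=1), (x=6, y=3), (x=5, y=4)
  Distance 7: (x=6, y=0), (x=7, y=1), (x=6, y=2), (x=7, y=3)
  Distance 8: (x=7, y=0), (x=8, y=1), (x=8, y=3), (x=7, y=4)
  Distance 9: (x=8, y=0), (x=9, y=1), (x=8, y=2), (x=9, y=3), (x=8, y=4)  <- goal reached here
One shortest path (9 moves): (x=1, y=2) -> (x=2, y=2) -> (x=3, y=2) -> (x=4, y=2) -> (x=4, y=3) -> (x=5, y=3) -> (x=6, y=3) -> (x=7, y=3) -> (x=8, y=3) -> (x=8, y=4)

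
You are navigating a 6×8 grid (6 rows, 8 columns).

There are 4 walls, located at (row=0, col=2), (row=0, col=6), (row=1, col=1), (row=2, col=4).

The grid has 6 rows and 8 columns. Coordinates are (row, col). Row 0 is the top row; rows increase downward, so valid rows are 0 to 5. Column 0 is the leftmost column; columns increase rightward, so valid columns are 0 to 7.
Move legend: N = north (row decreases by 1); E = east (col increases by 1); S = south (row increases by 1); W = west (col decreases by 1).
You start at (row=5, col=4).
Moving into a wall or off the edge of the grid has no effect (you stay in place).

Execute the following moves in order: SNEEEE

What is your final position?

Answer: Final position: (row=4, col=7)

Derivation:
Start: (row=5, col=4)
  S (south): blocked, stay at (row=5, col=4)
  N (north): (row=5, col=4) -> (row=4, col=4)
  E (east): (row=4, col=4) -> (row=4, col=5)
  E (east): (row=4, col=5) -> (row=4, col=6)
  E (east): (row=4, col=6) -> (row=4, col=7)
  E (east): blocked, stay at (row=4, col=7)
Final: (row=4, col=7)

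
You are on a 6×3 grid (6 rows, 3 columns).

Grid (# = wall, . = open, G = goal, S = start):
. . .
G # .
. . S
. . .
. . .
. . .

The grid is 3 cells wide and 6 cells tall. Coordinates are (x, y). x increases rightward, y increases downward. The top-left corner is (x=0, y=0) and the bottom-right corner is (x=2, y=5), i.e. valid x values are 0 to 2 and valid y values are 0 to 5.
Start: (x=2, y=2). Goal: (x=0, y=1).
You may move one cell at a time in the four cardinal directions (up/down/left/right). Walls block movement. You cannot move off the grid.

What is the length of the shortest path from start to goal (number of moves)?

BFS from (x=2, y=2) until reaching (x=0, y=1):
  Distance 0: (x=2, y=2)
  Distance 1: (x=2, y=1), (x=1, y=2), (x=2, y=3)
  Distance 2: (x=2, y=0), (x=0, y=2), (x=1, y=3), (x=2, y=4)
  Distance 3: (x=1, y=0), (x=0, y=1), (x=0, y=3), (x=1, y=4), (x=2, y=5)  <- goal reached here
One shortest path (3 moves): (x=2, y=2) -> (x=1, y=2) -> (x=0, y=2) -> (x=0, y=1)

Answer: Shortest path length: 3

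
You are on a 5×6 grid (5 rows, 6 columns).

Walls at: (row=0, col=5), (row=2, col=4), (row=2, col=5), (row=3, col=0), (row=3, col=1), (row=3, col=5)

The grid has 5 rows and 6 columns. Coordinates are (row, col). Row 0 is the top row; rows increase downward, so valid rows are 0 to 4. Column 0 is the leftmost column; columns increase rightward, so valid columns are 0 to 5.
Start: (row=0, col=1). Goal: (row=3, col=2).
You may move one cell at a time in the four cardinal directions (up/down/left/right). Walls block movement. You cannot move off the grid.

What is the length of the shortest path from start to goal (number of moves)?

Answer: Shortest path length: 4

Derivation:
BFS from (row=0, col=1) until reaching (row=3, col=2):
  Distance 0: (row=0, col=1)
  Distance 1: (row=0, col=0), (row=0, col=2), (row=1, col=1)
  Distance 2: (row=0, col=3), (row=1, col=0), (row=1, col=2), (row=2, col=1)
  Distance 3: (row=0, col=4), (row=1, col=3), (row=2, col=0), (row=2, col=2)
  Distance 4: (row=1, col=4), (row=2, col=3), (row=3, col=2)  <- goal reached here
One shortest path (4 moves): (row=0, col=1) -> (row=0, col=2) -> (row=1, col=2) -> (row=2, col=2) -> (row=3, col=2)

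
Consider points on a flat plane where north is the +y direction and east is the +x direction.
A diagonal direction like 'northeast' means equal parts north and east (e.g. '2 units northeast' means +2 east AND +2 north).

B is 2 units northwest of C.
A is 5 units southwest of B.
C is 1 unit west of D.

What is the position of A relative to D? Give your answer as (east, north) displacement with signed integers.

Answer: A is at (east=-8, north=-3) relative to D.

Derivation:
Place D at the origin (east=0, north=0).
  C is 1 unit west of D: delta (east=-1, north=+0); C at (east=-1, north=0).
  B is 2 units northwest of C: delta (east=-2, north=+2); B at (east=-3, north=2).
  A is 5 units southwest of B: delta (east=-5, north=-5); A at (east=-8, north=-3).
Therefore A relative to D: (east=-8, north=-3).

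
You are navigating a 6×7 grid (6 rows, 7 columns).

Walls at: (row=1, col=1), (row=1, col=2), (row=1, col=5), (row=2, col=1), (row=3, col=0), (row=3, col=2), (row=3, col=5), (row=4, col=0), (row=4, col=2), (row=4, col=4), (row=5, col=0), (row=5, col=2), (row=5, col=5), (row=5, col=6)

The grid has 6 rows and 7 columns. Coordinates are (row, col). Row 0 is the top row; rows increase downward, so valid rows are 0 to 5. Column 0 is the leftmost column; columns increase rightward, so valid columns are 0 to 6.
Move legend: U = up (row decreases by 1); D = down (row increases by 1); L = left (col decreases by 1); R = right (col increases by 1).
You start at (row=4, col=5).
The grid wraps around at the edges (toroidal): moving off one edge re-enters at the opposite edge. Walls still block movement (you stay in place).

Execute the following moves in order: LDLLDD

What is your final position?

Start: (row=4, col=5)
  L (left): blocked, stay at (row=4, col=5)
  D (down): blocked, stay at (row=4, col=5)
  L (left): blocked, stay at (row=4, col=5)
  L (left): blocked, stay at (row=4, col=5)
  D (down): blocked, stay at (row=4, col=5)
  D (down): blocked, stay at (row=4, col=5)
Final: (row=4, col=5)

Answer: Final position: (row=4, col=5)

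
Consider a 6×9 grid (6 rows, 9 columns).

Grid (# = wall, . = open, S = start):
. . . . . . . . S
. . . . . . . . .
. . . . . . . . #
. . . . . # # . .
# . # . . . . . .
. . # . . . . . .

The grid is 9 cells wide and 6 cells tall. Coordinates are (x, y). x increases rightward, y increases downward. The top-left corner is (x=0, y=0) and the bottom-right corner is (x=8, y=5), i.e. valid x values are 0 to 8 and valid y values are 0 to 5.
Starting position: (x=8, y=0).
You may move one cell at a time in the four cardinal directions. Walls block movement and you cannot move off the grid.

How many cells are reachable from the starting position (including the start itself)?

Answer: Reachable cells: 48

Derivation:
BFS flood-fill from (x=8, y=0):
  Distance 0: (x=8, y=0)
  Distance 1: (x=7, y=0), (x=8, y=1)
  Distance 2: (x=6, y=0), (x=7, y=1)
  Distance 3: (x=5, y=0), (x=6, y=1), (x=7, y=2)
  Distance 4: (x=4, y=0), (x=5, y=1), (x=6, y=2), (x=7, y=3)
  Distance 5: (x=3, y=0), (x=4, y=1), (x=5, y=2), (x=8, y=3), (x=7, y=4)
  Distance 6: (x=2, y=0), (x=3, y=1), (x=4, y=2), (x=6, y=4), (x=8, y=4), (x=7, y=5)
  Distance 7: (x=1, y=0), (x=2, y=1), (x=3, y=2), (x=4, y=3), (x=5, y=4), (x=6, y=5), (x=8, y=5)
  Distance 8: (x=0, y=0), (x=1, y=1), (x=2, y=2), (x=3, y=3), (x=4, y=4), (x=5, y=5)
  Distance 9: (x=0, y=1), (x=1, y=2), (x=2, y=3), (x=3, y=4), (x=4, y=5)
  Distance 10: (x=0, y=2), (x=1, y=3), (x=3, y=5)
  Distance 11: (x=0, y=3), (x=1, y=4)
  Distance 12: (x=1, y=5)
  Distance 13: (x=0, y=5)
Total reachable: 48 (grid has 48 open cells total)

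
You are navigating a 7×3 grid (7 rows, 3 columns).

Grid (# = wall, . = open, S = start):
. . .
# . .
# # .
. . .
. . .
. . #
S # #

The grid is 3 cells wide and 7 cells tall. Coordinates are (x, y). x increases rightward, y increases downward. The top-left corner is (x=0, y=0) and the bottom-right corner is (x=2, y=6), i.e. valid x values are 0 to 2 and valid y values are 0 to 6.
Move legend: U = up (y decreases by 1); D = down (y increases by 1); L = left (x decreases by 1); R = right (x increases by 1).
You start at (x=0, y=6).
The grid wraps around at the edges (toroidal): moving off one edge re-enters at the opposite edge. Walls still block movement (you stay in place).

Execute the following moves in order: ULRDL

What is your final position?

Start: (x=0, y=6)
  U (up): (x=0, y=6) -> (x=0, y=5)
  L (left): blocked, stay at (x=0, y=5)
  R (right): (x=0, y=5) -> (x=1, y=5)
  D (down): blocked, stay at (x=1, y=5)
  L (left): (x=1, y=5) -> (x=0, y=5)
Final: (x=0, y=5)

Answer: Final position: (x=0, y=5)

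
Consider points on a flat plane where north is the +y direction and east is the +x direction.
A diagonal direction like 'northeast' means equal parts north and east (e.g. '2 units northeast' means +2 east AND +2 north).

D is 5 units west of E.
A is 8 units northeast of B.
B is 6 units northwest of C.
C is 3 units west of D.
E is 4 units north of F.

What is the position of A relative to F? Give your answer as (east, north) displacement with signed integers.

Answer: A is at (east=-6, north=18) relative to F.

Derivation:
Place F at the origin (east=0, north=0).
  E is 4 units north of F: delta (east=+0, north=+4); E at (east=0, north=4).
  D is 5 units west of E: delta (east=-5, north=+0); D at (east=-5, north=4).
  C is 3 units west of D: delta (east=-3, north=+0); C at (east=-8, north=4).
  B is 6 units northwest of C: delta (east=-6, north=+6); B at (east=-14, north=10).
  A is 8 units northeast of B: delta (east=+8, north=+8); A at (east=-6, north=18).
Therefore A relative to F: (east=-6, north=18).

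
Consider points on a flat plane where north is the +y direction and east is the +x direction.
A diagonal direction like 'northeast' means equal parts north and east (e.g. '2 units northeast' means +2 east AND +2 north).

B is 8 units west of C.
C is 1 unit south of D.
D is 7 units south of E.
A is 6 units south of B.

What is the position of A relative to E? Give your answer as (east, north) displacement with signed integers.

Answer: A is at (east=-8, north=-14) relative to E.

Derivation:
Place E at the origin (east=0, north=0).
  D is 7 units south of E: delta (east=+0, north=-7); D at (east=0, north=-7).
  C is 1 unit south of D: delta (east=+0, north=-1); C at (east=0, north=-8).
  B is 8 units west of C: delta (east=-8, north=+0); B at (east=-8, north=-8).
  A is 6 units south of B: delta (east=+0, north=-6); A at (east=-8, north=-14).
Therefore A relative to E: (east=-8, north=-14).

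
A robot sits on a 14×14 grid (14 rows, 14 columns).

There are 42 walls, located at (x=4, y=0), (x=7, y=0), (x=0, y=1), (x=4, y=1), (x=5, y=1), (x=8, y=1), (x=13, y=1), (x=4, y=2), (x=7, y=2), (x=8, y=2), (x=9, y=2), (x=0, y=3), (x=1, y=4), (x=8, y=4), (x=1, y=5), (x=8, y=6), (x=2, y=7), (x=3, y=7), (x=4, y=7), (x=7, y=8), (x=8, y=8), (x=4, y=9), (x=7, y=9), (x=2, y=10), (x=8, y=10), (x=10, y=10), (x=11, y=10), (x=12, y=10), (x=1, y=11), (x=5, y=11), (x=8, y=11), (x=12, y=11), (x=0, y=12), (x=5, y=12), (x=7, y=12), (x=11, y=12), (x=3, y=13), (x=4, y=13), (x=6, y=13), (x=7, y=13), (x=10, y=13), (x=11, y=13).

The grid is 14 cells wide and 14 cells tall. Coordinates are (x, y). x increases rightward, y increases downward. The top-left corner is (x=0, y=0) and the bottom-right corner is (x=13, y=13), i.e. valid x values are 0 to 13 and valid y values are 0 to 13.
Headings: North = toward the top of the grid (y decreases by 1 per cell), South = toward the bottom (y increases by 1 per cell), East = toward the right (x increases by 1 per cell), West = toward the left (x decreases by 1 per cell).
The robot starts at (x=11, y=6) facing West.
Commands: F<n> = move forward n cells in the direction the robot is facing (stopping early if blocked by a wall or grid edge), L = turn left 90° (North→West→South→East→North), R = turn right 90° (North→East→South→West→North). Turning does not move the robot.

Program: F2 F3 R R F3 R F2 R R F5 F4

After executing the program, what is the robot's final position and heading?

Start: (x=11, y=6), facing West
  F2: move forward 2, now at (x=9, y=6)
  F3: move forward 0/3 (blocked), now at (x=9, y=6)
  R: turn right, now facing North
  R: turn right, now facing East
  F3: move forward 3, now at (x=12, y=6)
  R: turn right, now facing South
  F2: move forward 2, now at (x=12, y=8)
  R: turn right, now facing West
  R: turn right, now facing North
  F5: move forward 5, now at (x=12, y=3)
  F4: move forward 3/4 (blocked), now at (x=12, y=0)
Final: (x=12, y=0), facing North

Answer: Final position: (x=12, y=0), facing North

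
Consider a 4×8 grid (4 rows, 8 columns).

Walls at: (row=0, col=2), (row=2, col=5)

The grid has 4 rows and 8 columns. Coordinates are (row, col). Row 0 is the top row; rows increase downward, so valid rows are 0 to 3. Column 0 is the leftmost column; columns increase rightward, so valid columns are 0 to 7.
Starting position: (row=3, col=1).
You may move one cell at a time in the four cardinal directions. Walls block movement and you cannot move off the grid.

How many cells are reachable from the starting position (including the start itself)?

Answer: Reachable cells: 30

Derivation:
BFS flood-fill from (row=3, col=1):
  Distance 0: (row=3, col=1)
  Distance 1: (row=2, col=1), (row=3, col=0), (row=3, col=2)
  Distance 2: (row=1, col=1), (row=2, col=0), (row=2, col=2), (row=3, col=3)
  Distance 3: (row=0, col=1), (row=1, col=0), (row=1, col=2), (row=2, col=3), (row=3, col=4)
  Distance 4: (row=0, col=0), (row=1, col=3), (row=2, col=4), (row=3, col=5)
  Distance 5: (row=0, col=3), (row=1, col=4), (row=3, col=6)
  Distance 6: (row=0, col=4), (row=1, col=5), (row=2, col=6), (row=3, col=7)
  Distance 7: (row=0, col=5), (row=1, col=6), (row=2, col=7)
  Distance 8: (row=0, col=6), (row=1, col=7)
  Distance 9: (row=0, col=7)
Total reachable: 30 (grid has 30 open cells total)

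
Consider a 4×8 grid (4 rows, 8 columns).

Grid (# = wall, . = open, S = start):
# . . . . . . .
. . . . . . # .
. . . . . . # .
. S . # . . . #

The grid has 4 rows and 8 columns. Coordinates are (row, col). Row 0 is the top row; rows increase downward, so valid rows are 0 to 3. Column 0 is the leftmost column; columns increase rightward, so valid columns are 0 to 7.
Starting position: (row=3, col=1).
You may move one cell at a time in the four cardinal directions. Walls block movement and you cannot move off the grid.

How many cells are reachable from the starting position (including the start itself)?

BFS flood-fill from (row=3, col=1):
  Distance 0: (row=3, col=1)
  Distance 1: (row=2, col=1), (row=3, col=0), (row=3, col=2)
  Distance 2: (row=1, col=1), (row=2, col=0), (row=2, col=2)
  Distance 3: (row=0, col=1), (row=1, col=0), (row=1, col=2), (row=2, col=3)
  Distance 4: (row=0, col=2), (row=1, col=3), (row=2, col=4)
  Distance 5: (row=0, col=3), (row=1, col=4), (row=2, col=5), (row=3, col=4)
  Distance 6: (row=0, col=4), (row=1, col=5), (row=3, col=5)
  Distance 7: (row=0, col=5), (row=3, col=6)
  Distance 8: (row=0, col=6)
  Distance 9: (row=0, col=7)
  Distance 10: (row=1, col=7)
  Distance 11: (row=2, col=7)
Total reachable: 27 (grid has 27 open cells total)

Answer: Reachable cells: 27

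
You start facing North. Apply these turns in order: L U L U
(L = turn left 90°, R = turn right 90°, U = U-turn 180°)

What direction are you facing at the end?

Start: North
  L (left (90° counter-clockwise)) -> West
  U (U-turn (180°)) -> East
  L (left (90° counter-clockwise)) -> North
  U (U-turn (180°)) -> South
Final: South

Answer: Final heading: South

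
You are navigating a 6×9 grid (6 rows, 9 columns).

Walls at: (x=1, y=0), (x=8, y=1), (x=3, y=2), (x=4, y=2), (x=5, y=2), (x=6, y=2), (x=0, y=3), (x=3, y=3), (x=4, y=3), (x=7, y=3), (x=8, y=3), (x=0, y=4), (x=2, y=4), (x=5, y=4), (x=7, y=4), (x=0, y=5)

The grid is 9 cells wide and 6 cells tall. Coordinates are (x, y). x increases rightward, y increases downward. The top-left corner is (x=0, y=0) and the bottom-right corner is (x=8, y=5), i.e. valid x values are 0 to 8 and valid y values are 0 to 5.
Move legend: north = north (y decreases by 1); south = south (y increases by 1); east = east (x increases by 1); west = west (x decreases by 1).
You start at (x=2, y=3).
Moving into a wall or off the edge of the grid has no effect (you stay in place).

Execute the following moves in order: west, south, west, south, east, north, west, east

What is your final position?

Answer: Final position: (x=2, y=5)

Derivation:
Start: (x=2, y=3)
  west (west): (x=2, y=3) -> (x=1, y=3)
  south (south): (x=1, y=3) -> (x=1, y=4)
  west (west): blocked, stay at (x=1, y=4)
  south (south): (x=1, y=4) -> (x=1, y=5)
  east (east): (x=1, y=5) -> (x=2, y=5)
  north (north): blocked, stay at (x=2, y=5)
  west (west): (x=2, y=5) -> (x=1, y=5)
  east (east): (x=1, y=5) -> (x=2, y=5)
Final: (x=2, y=5)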